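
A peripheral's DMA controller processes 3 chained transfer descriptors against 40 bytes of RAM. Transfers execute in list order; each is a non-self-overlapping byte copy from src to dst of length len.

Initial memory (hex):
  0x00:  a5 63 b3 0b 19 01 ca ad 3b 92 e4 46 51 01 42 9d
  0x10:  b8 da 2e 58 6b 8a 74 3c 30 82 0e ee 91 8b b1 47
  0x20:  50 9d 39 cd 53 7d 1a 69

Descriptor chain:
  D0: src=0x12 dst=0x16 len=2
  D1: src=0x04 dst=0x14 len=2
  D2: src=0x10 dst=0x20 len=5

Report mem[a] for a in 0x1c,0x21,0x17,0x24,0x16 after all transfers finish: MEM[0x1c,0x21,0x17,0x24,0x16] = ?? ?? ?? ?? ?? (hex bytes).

MEM[0x1c,0x21,0x17,0x24,0x16] = 91 da 58 19 2e

  after D0: wrote 2B at 0x16 = 2e58
  after D1: wrote 2B at 0x14 = 1901
  after D2: wrote 5B at 0x20 = b8da2e5819
query mem[0x1c]=0x91, mem[0x21]=0xda, mem[0x17]=0x58, mem[0x24]=0x19, mem[0x16]=0x2e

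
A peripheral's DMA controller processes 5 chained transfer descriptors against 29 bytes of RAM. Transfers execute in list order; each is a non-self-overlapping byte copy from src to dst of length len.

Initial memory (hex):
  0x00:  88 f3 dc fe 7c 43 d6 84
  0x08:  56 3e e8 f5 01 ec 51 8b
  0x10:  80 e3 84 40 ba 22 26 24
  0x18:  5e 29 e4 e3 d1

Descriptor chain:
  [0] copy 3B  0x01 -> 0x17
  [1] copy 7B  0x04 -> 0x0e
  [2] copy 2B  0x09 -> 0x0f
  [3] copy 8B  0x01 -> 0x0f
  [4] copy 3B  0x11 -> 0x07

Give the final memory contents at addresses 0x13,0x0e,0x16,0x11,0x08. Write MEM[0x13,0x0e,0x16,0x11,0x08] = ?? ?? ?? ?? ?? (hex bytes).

[0] 0x01->0x17 len=3 : f3 dc fe
[1] 0x04->0x0e len=7 : 7c 43 d6 84 56 3e e8
[2] 0x09->0x0f len=2 : 3e e8
[3] 0x01->0x0f len=8 : f3 dc fe 7c 43 d6 84 56
[4] 0x11->0x07 len=3 : fe 7c 43
query mem[0x13]=0x43, mem[0x0e]=0x7c, mem[0x16]=0x56, mem[0x11]=0xfe, mem[0x08]=0x7c

MEM[0x13,0x0e,0x16,0x11,0x08] = 43 7c 56 fe 7c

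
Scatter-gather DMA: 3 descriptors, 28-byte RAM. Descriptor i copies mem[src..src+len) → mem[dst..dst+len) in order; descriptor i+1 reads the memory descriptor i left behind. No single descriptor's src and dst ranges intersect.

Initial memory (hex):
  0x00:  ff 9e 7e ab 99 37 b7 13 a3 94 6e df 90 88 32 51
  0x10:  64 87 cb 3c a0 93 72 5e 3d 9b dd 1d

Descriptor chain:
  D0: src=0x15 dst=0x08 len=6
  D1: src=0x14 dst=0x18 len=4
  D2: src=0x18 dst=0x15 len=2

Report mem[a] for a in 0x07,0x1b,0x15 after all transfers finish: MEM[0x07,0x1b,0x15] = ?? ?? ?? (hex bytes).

MEM[0x07,0x1b,0x15] = 13 5e a0

[0] 0x15->0x08 len=6 : 93 72 5e 3d 9b dd
[1] 0x14->0x18 len=4 : a0 93 72 5e
[2] 0x18->0x15 len=2 : a0 93
query mem[0x07]=0x13, mem[0x1b]=0x5e, mem[0x15]=0xa0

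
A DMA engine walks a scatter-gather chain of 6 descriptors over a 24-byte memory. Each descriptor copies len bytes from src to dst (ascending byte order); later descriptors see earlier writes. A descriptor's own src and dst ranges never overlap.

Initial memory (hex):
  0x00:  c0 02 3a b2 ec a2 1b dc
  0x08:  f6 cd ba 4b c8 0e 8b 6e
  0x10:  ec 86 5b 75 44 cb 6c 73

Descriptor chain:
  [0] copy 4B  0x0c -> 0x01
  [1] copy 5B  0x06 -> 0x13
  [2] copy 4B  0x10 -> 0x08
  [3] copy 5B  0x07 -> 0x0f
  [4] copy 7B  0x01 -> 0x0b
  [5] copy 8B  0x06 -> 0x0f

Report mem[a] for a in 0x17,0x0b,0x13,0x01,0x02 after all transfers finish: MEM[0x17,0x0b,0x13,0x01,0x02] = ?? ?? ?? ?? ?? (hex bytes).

D0: mem[0x01..0x04] <- [c8 0e 8b 6e]
D1: mem[0x13..0x17] <- [1b dc f6 cd ba]
D2: mem[0x08..0x0b] <- [ec 86 5b 1b]
D3: mem[0x0f..0x13] <- [dc ec 86 5b 1b]
D4: mem[0x0b..0x11] <- [c8 0e 8b 6e a2 1b dc]
D5: mem[0x0f..0x16] <- [1b dc ec 86 5b c8 0e 8b]
query mem[0x17]=0xba, mem[0x0b]=0xc8, mem[0x13]=0x5b, mem[0x01]=0xc8, mem[0x02]=0x0e

MEM[0x17,0x0b,0x13,0x01,0x02] = ba c8 5b c8 0e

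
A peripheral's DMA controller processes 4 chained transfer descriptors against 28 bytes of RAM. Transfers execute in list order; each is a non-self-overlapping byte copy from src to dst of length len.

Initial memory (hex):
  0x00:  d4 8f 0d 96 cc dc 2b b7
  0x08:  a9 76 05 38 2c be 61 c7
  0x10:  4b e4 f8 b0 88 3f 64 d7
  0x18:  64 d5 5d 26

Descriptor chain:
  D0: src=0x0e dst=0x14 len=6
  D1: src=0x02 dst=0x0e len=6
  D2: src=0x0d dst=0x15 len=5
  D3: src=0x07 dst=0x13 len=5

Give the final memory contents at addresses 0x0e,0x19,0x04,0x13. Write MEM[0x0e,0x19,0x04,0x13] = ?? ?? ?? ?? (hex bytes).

D0: mem[0x14..0x19] <- [61 c7 4b e4 f8 b0]
D1: mem[0x0e..0x13] <- [0d 96 cc dc 2b b7]
D2: mem[0x15..0x19] <- [be 0d 96 cc dc]
D3: mem[0x13..0x17] <- [b7 a9 76 05 38]
query mem[0x0e]=0x0d, mem[0x19]=0xdc, mem[0x04]=0xcc, mem[0x13]=0xb7

MEM[0x0e,0x19,0x04,0x13] = 0d dc cc b7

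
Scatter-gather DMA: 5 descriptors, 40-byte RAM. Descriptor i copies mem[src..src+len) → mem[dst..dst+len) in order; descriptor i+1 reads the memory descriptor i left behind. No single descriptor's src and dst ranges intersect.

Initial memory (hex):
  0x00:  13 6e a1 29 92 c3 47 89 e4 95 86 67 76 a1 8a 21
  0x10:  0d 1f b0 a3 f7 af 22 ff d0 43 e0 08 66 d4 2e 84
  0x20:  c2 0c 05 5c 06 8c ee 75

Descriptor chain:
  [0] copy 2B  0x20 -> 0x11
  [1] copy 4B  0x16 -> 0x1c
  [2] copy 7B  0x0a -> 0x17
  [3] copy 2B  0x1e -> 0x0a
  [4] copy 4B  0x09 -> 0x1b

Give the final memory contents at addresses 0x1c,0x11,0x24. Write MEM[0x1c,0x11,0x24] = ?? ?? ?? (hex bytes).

MEM[0x1c,0x11,0x24] = d0 c2 06

[0] 0x20->0x11 len=2 : c2 0c
[1] 0x16->0x1c len=4 : 22 ff d0 43
[2] 0x0a->0x17 len=7 : 86 67 76 a1 8a 21 0d
[3] 0x1e->0x0a len=2 : d0 43
[4] 0x09->0x1b len=4 : 95 d0 43 76
query mem[0x1c]=0xd0, mem[0x11]=0xc2, mem[0x24]=0x06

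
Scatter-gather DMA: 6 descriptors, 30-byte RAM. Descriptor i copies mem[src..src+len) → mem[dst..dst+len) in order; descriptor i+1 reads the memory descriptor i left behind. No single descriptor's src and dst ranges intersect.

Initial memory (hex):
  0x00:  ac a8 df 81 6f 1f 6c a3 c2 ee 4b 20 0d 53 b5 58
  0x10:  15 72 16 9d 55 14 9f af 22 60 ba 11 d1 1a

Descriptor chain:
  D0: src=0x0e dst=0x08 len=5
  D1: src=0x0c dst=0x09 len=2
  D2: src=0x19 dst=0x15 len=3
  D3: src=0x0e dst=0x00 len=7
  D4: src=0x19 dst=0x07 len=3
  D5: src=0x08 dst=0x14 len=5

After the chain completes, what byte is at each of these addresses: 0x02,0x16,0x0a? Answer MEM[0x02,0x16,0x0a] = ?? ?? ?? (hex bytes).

MEM[0x02,0x16,0x0a] = 15 53 53

#0 dst[0x08+5] := {0xb5,0x58,0x15,0x72,0x16}
#1 dst[0x09+2] := {0x16,0x53}
#2 dst[0x15+3] := {0x60,0xba,0x11}
#3 dst[0x00+7] := {0xb5,0x58,0x15,0x72,0x16,0x9d,0x55}
#4 dst[0x07+3] := {0x60,0xba,0x11}
#5 dst[0x14+5] := {0xba,0x11,0x53,0x72,0x16}
query mem[0x02]=0x15, mem[0x16]=0x53, mem[0x0a]=0x53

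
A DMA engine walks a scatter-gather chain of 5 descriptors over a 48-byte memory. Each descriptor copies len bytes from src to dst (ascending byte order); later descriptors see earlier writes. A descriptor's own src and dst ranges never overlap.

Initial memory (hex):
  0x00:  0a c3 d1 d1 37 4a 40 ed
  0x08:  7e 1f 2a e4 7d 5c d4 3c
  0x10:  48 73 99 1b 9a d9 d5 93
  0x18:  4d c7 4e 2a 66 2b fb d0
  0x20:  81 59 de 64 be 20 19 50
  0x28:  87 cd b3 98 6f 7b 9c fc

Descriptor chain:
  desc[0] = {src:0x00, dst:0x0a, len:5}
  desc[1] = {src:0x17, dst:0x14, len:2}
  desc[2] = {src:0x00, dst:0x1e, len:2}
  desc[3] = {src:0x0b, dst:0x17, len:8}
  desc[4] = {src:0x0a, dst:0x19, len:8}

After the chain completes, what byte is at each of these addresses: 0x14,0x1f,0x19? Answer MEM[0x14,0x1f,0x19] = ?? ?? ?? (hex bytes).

D0: mem[0x0a..0x0e] <- [0a c3 d1 d1 37]
D1: mem[0x14..0x15] <- [93 4d]
D2: mem[0x1e..0x1f] <- [0a c3]
D3: mem[0x17..0x1e] <- [c3 d1 d1 37 3c 48 73 99]
D4: mem[0x19..0x20] <- [0a c3 d1 d1 37 3c 48 73]
query mem[0x14]=0x93, mem[0x1f]=0x48, mem[0x19]=0x0a

MEM[0x14,0x1f,0x19] = 93 48 0a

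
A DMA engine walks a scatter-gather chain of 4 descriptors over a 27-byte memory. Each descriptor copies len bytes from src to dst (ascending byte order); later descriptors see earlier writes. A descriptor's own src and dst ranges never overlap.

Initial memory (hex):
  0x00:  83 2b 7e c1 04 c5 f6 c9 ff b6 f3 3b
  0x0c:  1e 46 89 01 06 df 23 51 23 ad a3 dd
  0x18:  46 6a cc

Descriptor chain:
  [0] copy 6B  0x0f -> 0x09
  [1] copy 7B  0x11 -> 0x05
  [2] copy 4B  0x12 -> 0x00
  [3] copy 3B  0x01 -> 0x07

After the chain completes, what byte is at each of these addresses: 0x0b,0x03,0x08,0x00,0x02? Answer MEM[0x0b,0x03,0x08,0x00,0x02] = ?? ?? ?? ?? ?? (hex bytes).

  after D0: wrote 6B at 0x09 = 0106df235123
  after D1: wrote 7B at 0x05 = df235123ada3dd
  after D2: wrote 4B at 0x00 = 235123ad
  after D3: wrote 3B at 0x07 = 5123ad
query mem[0x0b]=0xdd, mem[0x03]=0xad, mem[0x08]=0x23, mem[0x00]=0x23, mem[0x02]=0x23

MEM[0x0b,0x03,0x08,0x00,0x02] = dd ad 23 23 23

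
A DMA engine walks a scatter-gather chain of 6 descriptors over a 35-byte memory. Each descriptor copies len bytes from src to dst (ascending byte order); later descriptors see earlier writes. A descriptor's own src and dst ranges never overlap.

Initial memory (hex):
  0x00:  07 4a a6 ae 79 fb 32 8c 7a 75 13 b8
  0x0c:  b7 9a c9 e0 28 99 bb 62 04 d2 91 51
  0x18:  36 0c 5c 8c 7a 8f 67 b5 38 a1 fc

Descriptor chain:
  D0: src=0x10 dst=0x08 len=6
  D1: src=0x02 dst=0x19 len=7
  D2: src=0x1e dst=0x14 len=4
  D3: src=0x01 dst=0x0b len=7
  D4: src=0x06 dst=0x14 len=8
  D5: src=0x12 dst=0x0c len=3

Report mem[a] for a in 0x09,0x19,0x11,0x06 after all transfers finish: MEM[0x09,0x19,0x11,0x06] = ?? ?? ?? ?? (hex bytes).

D0: mem[0x08..0x0d] <- [28 99 bb 62 04 d2]
D1: mem[0x19..0x1f] <- [a6 ae 79 fb 32 8c 28]
D2: mem[0x14..0x17] <- [8c 28 38 a1]
D3: mem[0x0b..0x11] <- [4a a6 ae 79 fb 32 8c]
D4: mem[0x14..0x1b] <- [32 8c 28 99 bb 4a a6 ae]
D5: mem[0x0c..0x0e] <- [bb 62 32]
query mem[0x09]=0x99, mem[0x19]=0x4a, mem[0x11]=0x8c, mem[0x06]=0x32

MEM[0x09,0x19,0x11,0x06] = 99 4a 8c 32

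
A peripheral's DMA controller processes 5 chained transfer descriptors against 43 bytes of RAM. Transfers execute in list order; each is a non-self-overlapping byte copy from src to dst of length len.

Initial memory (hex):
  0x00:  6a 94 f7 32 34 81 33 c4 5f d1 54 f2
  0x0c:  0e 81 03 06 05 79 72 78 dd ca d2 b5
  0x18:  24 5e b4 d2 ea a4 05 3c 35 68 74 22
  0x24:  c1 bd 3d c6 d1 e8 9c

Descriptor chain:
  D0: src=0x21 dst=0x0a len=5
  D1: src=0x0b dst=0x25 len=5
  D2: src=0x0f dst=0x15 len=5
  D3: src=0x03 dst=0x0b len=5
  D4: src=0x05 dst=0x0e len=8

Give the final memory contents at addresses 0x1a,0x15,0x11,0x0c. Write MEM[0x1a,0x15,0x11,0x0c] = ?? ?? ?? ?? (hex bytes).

MEM[0x1a,0x15,0x11,0x0c] = b4 34 5f 34

#0 dst[0x0a+5] := {0x68,0x74,0x22,0xc1,0xbd}
#1 dst[0x25+5] := {0x74,0x22,0xc1,0xbd,0x06}
#2 dst[0x15+5] := {0x06,0x05,0x79,0x72,0x78}
#3 dst[0x0b+5] := {0x32,0x34,0x81,0x33,0xc4}
#4 dst[0x0e+8] := {0x81,0x33,0xc4,0x5f,0xd1,0x68,0x32,0x34}
query mem[0x1a]=0xb4, mem[0x15]=0x34, mem[0x11]=0x5f, mem[0x0c]=0x34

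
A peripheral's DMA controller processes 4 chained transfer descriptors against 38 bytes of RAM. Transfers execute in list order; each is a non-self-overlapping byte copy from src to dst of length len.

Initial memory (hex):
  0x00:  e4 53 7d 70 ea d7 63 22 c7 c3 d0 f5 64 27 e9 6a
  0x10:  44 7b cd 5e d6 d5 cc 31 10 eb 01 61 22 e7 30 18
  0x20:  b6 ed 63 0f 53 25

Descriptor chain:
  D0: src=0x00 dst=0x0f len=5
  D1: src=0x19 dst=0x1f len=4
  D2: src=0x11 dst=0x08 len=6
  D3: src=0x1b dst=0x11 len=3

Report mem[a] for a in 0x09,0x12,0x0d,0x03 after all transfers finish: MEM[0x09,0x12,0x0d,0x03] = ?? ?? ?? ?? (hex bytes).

#0 dst[0x0f+5] := {0xe4,0x53,0x7d,0x70,0xea}
#1 dst[0x1f+4] := {0xeb,0x01,0x61,0x22}
#2 dst[0x08+6] := {0x7d,0x70,0xea,0xd6,0xd5,0xcc}
#3 dst[0x11+3] := {0x61,0x22,0xe7}
query mem[0x09]=0x70, mem[0x12]=0x22, mem[0x0d]=0xcc, mem[0x03]=0x70

MEM[0x09,0x12,0x0d,0x03] = 70 22 cc 70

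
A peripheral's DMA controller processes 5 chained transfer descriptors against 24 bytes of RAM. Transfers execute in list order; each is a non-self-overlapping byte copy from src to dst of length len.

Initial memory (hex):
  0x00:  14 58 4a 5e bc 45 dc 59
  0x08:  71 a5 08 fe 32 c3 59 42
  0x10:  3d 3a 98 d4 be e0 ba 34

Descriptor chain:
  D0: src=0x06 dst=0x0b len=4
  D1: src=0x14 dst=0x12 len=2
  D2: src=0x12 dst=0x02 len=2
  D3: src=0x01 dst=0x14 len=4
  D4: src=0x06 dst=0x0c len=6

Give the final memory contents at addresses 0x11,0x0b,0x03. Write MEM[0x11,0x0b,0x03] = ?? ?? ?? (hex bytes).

MEM[0x11,0x0b,0x03] = dc dc e0

D0: mem[0x0b..0x0e] <- [dc 59 71 a5]
D1: mem[0x12..0x13] <- [be e0]
D2: mem[0x02..0x03] <- [be e0]
D3: mem[0x14..0x17] <- [58 be e0 bc]
D4: mem[0x0c..0x11] <- [dc 59 71 a5 08 dc]
query mem[0x11]=0xdc, mem[0x0b]=0xdc, mem[0x03]=0xe0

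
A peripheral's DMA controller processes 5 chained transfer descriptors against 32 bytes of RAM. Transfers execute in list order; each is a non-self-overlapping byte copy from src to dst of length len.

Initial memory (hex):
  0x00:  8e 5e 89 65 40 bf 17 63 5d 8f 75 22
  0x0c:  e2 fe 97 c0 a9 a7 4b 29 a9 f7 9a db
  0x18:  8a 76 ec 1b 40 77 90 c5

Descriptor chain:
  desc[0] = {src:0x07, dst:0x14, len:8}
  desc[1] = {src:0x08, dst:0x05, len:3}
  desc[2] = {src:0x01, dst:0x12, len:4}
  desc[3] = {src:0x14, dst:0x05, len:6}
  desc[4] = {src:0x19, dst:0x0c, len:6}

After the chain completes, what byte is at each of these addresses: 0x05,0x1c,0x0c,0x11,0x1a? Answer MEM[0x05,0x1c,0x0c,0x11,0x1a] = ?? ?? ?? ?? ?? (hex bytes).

D0: mem[0x14..0x1b] <- [63 5d 8f 75 22 e2 fe 97]
D1: mem[0x05..0x07] <- [5d 8f 75]
D2: mem[0x12..0x15] <- [5e 89 65 40]
D3: mem[0x05..0x0a] <- [65 40 8f 75 22 e2]
D4: mem[0x0c..0x11] <- [e2 fe 97 40 77 90]
query mem[0x05]=0x65, mem[0x1c]=0x40, mem[0x0c]=0xe2, mem[0x11]=0x90, mem[0x1a]=0xfe

MEM[0x05,0x1c,0x0c,0x11,0x1a] = 65 40 e2 90 fe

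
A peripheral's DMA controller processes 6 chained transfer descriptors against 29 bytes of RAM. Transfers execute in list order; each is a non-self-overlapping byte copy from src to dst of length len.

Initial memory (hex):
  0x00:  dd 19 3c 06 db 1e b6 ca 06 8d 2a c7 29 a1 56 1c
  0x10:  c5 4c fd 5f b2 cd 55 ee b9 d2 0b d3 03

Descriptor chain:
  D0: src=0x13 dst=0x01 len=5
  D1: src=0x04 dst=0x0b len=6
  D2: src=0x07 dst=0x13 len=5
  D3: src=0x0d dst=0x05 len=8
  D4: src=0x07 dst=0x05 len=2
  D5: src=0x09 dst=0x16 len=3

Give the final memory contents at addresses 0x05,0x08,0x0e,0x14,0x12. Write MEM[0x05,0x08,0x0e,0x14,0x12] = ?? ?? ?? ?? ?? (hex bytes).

  after D0: wrote 5B at 0x01 = 5fb2cd55ee
  after D1: wrote 6B at 0x0b = 55eeb6ca068d
  after D2: wrote 5B at 0x13 = ca068d2a55
  after D3: wrote 8B at 0x05 = b6ca068d4cfdca06
  after D4: wrote 2B at 0x05 = 068d
  after D5: wrote 3B at 0x16 = 4cfdca
query mem[0x05]=0x06, mem[0x08]=0x8d, mem[0x0e]=0xca, mem[0x14]=0x06, mem[0x12]=0xfd

MEM[0x05,0x08,0x0e,0x14,0x12] = 06 8d ca 06 fd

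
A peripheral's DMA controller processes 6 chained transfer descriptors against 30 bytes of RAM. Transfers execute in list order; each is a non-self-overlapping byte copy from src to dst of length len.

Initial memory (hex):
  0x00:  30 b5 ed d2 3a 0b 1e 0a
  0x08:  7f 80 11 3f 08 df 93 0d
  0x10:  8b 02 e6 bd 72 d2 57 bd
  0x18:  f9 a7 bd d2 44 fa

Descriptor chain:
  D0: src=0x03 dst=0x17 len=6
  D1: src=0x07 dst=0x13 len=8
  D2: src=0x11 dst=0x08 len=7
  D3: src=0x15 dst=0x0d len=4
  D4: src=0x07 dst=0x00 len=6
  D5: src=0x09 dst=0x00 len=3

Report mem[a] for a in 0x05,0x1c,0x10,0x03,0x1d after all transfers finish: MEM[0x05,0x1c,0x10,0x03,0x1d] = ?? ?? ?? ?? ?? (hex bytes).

  after D0: wrote 6B at 0x17 = d23a0b1e0a7f
  after D1: wrote 8B at 0x13 = 0a7f80113f08df93
  after D2: wrote 7B at 0x08 = 02e60a7f80113f
  after D3: wrote 4B at 0x0d = 80113f08
  after D4: wrote 6B at 0x00 = 0a02e60a7f80
  after D5: wrote 3B at 0x00 = e60a7f
query mem[0x05]=0x80, mem[0x1c]=0x7f, mem[0x10]=0x08, mem[0x03]=0x0a, mem[0x1d]=0xfa

MEM[0x05,0x1c,0x10,0x03,0x1d] = 80 7f 08 0a fa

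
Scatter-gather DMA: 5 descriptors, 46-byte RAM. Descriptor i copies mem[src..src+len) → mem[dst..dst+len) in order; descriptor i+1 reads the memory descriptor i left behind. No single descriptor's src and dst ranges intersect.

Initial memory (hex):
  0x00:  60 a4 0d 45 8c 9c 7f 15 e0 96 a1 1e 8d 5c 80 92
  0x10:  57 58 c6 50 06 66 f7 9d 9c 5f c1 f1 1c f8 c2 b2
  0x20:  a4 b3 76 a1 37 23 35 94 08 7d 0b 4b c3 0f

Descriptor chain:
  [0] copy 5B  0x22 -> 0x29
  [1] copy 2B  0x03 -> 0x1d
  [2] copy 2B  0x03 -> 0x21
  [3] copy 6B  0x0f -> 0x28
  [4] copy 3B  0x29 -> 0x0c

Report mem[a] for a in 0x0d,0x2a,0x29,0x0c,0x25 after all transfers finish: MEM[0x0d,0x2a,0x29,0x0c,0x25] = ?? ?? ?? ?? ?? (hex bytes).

MEM[0x0d,0x2a,0x29,0x0c,0x25] = 58 58 57 57 23

  after D0: wrote 5B at 0x29 = 76a1372335
  after D1: wrote 2B at 0x1d = 458c
  after D2: wrote 2B at 0x21 = 458c
  after D3: wrote 6B at 0x28 = 925758c65006
  after D4: wrote 3B at 0x0c = 5758c6
query mem[0x0d]=0x58, mem[0x2a]=0x58, mem[0x29]=0x57, mem[0x0c]=0x57, mem[0x25]=0x23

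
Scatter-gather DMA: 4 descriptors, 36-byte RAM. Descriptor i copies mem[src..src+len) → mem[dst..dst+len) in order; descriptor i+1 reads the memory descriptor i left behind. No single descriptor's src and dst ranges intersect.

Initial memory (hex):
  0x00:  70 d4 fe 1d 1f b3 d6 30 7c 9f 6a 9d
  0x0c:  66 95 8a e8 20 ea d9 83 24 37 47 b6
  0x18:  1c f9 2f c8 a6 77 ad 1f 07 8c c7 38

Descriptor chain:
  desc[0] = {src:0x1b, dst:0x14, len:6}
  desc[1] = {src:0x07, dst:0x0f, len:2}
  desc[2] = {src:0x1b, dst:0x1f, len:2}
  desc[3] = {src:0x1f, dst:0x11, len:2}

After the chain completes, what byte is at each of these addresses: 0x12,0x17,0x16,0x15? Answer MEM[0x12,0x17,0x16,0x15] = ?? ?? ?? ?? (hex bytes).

MEM[0x12,0x17,0x16,0x15] = a6 ad 77 a6

#0 dst[0x14+6] := {0xc8,0xa6,0x77,0xad,0x1f,0x07}
#1 dst[0x0f+2] := {0x30,0x7c}
#2 dst[0x1f+2] := {0xc8,0xa6}
#3 dst[0x11+2] := {0xc8,0xa6}
query mem[0x12]=0xa6, mem[0x17]=0xad, mem[0x16]=0x77, mem[0x15]=0xa6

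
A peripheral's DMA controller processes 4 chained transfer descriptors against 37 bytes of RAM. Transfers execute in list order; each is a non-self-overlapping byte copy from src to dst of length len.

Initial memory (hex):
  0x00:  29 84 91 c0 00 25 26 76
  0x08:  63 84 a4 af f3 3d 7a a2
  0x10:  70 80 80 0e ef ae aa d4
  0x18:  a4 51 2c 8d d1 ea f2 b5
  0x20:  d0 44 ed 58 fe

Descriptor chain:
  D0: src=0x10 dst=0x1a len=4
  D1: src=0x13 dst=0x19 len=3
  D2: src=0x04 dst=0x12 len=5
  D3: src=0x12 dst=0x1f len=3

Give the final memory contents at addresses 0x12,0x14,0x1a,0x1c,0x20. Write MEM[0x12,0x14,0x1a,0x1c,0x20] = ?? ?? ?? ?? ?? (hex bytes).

MEM[0x12,0x14,0x1a,0x1c,0x20] = 00 26 ef 80 25

#0 dst[0x1a+4] := {0x70,0x80,0x80,0x0e}
#1 dst[0x19+3] := {0x0e,0xef,0xae}
#2 dst[0x12+5] := {0x00,0x25,0x26,0x76,0x63}
#3 dst[0x1f+3] := {0x00,0x25,0x26}
query mem[0x12]=0x00, mem[0x14]=0x26, mem[0x1a]=0xef, mem[0x1c]=0x80, mem[0x20]=0x25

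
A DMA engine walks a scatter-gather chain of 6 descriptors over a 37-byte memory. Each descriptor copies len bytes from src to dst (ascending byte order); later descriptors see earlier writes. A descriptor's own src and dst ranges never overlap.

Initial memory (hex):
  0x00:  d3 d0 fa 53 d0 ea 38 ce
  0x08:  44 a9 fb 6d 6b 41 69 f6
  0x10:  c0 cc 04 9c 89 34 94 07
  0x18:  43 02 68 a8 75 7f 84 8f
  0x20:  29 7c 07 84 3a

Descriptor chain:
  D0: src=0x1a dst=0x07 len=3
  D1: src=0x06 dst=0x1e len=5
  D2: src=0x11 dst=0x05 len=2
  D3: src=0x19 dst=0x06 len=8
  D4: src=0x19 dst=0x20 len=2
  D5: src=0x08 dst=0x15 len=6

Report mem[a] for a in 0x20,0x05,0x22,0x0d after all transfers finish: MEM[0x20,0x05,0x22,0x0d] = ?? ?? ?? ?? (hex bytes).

MEM[0x20,0x05,0x22,0x0d] = 02 cc fb a8

  after D0: wrote 3B at 0x07 = 68a875
  after D1: wrote 5B at 0x1e = 3868a875fb
  after D2: wrote 2B at 0x05 = cc04
  after D3: wrote 8B at 0x06 = 0268a8757f3868a8
  after D4: wrote 2B at 0x20 = 0268
  after D5: wrote 6B at 0x15 = a8757f3868a8
query mem[0x20]=0x02, mem[0x05]=0xcc, mem[0x22]=0xfb, mem[0x0d]=0xa8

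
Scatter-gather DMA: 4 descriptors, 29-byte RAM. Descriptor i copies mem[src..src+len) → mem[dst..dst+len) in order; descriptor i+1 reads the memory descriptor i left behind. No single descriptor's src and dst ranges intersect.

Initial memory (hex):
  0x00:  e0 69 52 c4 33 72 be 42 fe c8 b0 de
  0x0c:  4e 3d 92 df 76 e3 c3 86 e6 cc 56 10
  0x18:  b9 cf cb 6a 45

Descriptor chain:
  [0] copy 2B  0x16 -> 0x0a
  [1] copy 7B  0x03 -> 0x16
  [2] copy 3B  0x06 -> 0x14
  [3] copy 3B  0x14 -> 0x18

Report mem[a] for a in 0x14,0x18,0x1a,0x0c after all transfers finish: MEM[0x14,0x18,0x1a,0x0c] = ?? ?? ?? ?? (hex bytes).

MEM[0x14,0x18,0x1a,0x0c] = be be fe 4e

[0] 0x16->0x0a len=2 : 56 10
[1] 0x03->0x16 len=7 : c4 33 72 be 42 fe c8
[2] 0x06->0x14 len=3 : be 42 fe
[3] 0x14->0x18 len=3 : be 42 fe
query mem[0x14]=0xbe, mem[0x18]=0xbe, mem[0x1a]=0xfe, mem[0x0c]=0x4e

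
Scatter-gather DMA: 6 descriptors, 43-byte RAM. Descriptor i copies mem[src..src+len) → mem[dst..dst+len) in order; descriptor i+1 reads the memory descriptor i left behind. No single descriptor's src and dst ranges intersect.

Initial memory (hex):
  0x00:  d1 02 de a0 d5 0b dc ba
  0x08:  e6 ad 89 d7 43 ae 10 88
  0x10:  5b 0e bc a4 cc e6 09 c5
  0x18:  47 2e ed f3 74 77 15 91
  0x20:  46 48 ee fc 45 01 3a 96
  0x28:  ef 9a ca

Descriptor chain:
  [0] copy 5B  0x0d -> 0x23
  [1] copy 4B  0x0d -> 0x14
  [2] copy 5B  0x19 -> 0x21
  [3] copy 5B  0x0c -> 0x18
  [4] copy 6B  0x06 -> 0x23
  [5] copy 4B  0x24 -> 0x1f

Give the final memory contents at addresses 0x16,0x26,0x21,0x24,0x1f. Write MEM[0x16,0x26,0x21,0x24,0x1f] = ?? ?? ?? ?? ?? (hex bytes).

MEM[0x16,0x26,0x21,0x24,0x1f] = 88 ad ad ba ba

D0: mem[0x23..0x27] <- [ae 10 88 5b 0e]
D1: mem[0x14..0x17] <- [ae 10 88 5b]
D2: mem[0x21..0x25] <- [2e ed f3 74 77]
D3: mem[0x18..0x1c] <- [43 ae 10 88 5b]
D4: mem[0x23..0x28] <- [dc ba e6 ad 89 d7]
D5: mem[0x1f..0x22] <- [ba e6 ad 89]
query mem[0x16]=0x88, mem[0x26]=0xad, mem[0x21]=0xad, mem[0x24]=0xba, mem[0x1f]=0xba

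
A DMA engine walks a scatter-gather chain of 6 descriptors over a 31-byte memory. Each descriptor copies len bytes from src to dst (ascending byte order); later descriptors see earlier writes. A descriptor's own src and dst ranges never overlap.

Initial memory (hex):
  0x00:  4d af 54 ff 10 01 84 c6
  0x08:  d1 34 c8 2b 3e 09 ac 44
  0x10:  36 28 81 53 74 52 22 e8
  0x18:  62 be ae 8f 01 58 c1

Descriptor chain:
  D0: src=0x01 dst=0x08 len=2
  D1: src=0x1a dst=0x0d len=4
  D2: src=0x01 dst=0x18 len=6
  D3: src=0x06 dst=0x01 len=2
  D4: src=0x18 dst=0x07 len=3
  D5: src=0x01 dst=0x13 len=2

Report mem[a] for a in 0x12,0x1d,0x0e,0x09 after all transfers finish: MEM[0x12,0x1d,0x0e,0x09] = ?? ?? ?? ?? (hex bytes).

MEM[0x12,0x1d,0x0e,0x09] = 81 84 8f ff

  after D0: wrote 2B at 0x08 = af54
  after D1: wrote 4B at 0x0d = ae8f0158
  after D2: wrote 6B at 0x18 = af54ff100184
  after D3: wrote 2B at 0x01 = 84c6
  after D4: wrote 3B at 0x07 = af54ff
  after D5: wrote 2B at 0x13 = 84c6
query mem[0x12]=0x81, mem[0x1d]=0x84, mem[0x0e]=0x8f, mem[0x09]=0xff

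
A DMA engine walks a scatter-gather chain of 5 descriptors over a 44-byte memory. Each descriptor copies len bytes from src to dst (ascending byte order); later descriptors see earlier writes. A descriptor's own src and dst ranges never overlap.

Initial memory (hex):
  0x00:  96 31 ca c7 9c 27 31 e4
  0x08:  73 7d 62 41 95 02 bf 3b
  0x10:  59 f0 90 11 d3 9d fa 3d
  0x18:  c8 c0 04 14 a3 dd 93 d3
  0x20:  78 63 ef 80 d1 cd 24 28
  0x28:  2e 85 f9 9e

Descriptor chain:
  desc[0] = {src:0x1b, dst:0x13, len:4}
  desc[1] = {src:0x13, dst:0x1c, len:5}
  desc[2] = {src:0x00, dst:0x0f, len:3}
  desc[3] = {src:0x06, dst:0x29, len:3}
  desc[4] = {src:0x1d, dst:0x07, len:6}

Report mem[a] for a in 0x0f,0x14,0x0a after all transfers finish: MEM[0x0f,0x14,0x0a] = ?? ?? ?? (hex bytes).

D0: mem[0x13..0x16] <- [14 a3 dd 93]
D1: mem[0x1c..0x20] <- [14 a3 dd 93 3d]
D2: mem[0x0f..0x11] <- [96 31 ca]
D3: mem[0x29..0x2b] <- [31 e4 73]
D4: mem[0x07..0x0c] <- [a3 dd 93 3d 63 ef]
query mem[0x0f]=0x96, mem[0x14]=0xa3, mem[0x0a]=0x3d

MEM[0x0f,0x14,0x0a] = 96 a3 3d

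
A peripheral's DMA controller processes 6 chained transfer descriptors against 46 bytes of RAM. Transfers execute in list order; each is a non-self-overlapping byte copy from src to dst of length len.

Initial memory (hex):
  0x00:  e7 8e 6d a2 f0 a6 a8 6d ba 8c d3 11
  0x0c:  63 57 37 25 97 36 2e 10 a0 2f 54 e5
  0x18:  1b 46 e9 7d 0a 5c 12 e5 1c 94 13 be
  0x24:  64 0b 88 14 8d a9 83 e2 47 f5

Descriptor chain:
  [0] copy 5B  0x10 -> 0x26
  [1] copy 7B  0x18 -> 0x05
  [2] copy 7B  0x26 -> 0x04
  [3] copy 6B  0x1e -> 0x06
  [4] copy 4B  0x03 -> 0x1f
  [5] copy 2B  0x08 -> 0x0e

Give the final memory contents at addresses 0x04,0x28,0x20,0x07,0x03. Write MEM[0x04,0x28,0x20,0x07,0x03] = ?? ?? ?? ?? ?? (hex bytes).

#0 dst[0x26+5] := {0x97,0x36,0x2e,0x10,0xa0}
#1 dst[0x05+7] := {0x1b,0x46,0xe9,0x7d,0x0a,0x5c,0x12}
#2 dst[0x04+7] := {0x97,0x36,0x2e,0x10,0xa0,0xe2,0x47}
#3 dst[0x06+6] := {0x12,0xe5,0x1c,0x94,0x13,0xbe}
#4 dst[0x1f+4] := {0xa2,0x97,0x36,0x12}
#5 dst[0x0e+2] := {0x1c,0x94}
query mem[0x04]=0x97, mem[0x28]=0x2e, mem[0x20]=0x97, mem[0x07]=0xe5, mem[0x03]=0xa2

MEM[0x04,0x28,0x20,0x07,0x03] = 97 2e 97 e5 a2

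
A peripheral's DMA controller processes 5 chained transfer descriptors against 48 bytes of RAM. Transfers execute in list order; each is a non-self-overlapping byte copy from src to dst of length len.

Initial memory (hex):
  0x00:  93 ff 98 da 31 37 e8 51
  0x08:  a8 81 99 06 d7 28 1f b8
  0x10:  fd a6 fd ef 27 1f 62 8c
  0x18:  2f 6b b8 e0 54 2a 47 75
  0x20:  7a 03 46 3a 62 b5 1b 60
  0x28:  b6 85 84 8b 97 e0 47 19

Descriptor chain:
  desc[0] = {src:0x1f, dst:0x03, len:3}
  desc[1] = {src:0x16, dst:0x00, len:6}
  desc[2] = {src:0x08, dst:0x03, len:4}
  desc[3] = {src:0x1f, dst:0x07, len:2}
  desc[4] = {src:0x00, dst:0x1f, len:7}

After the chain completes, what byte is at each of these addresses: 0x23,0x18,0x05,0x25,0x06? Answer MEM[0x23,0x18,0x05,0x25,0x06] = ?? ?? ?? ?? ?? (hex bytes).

MEM[0x23,0x18,0x05,0x25,0x06] = 81 2f 99 06 06

D0: mem[0x03..0x05] <- [75 7a 03]
D1: mem[0x00..0x05] <- [62 8c 2f 6b b8 e0]
D2: mem[0x03..0x06] <- [a8 81 99 06]
D3: mem[0x07..0x08] <- [75 7a]
D4: mem[0x1f..0x25] <- [62 8c 2f a8 81 99 06]
query mem[0x23]=0x81, mem[0x18]=0x2f, mem[0x05]=0x99, mem[0x25]=0x06, mem[0x06]=0x06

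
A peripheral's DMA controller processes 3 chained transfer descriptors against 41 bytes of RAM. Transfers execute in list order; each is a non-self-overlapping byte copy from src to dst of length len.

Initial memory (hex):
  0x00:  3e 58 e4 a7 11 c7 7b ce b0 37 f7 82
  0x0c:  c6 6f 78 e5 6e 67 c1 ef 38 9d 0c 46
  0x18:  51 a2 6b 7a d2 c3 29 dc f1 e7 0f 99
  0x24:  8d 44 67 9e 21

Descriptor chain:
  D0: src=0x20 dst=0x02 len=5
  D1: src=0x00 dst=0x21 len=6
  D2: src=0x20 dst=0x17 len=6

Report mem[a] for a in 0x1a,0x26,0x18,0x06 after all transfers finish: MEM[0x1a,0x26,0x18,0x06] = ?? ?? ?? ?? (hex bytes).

MEM[0x1a,0x26,0x18,0x06] = f1 99 3e 8d

[0] 0x20->0x02 len=5 : f1 e7 0f 99 8d
[1] 0x00->0x21 len=6 : 3e 58 f1 e7 0f 99
[2] 0x20->0x17 len=6 : f1 3e 58 f1 e7 0f
query mem[0x1a]=0xf1, mem[0x26]=0x99, mem[0x18]=0x3e, mem[0x06]=0x8d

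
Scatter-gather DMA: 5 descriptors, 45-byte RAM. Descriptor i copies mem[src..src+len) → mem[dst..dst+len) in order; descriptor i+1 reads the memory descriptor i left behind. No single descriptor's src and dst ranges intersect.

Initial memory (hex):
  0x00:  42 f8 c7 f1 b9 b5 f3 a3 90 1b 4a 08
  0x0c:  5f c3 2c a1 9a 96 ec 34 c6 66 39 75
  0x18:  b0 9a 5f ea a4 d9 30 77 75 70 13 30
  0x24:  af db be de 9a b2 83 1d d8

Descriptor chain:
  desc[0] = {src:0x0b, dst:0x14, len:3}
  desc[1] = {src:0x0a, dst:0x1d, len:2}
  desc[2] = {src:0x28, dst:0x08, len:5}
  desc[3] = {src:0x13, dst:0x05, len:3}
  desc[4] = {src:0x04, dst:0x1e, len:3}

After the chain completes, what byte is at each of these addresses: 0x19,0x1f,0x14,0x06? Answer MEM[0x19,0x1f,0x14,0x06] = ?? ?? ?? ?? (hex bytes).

MEM[0x19,0x1f,0x14,0x06] = 9a 34 08 08

  after D0: wrote 3B at 0x14 = 085fc3
  after D1: wrote 2B at 0x1d = 4a08
  after D2: wrote 5B at 0x08 = 9ab2831dd8
  after D3: wrote 3B at 0x05 = 34085f
  after D4: wrote 3B at 0x1e = b93408
query mem[0x19]=0x9a, mem[0x1f]=0x34, mem[0x14]=0x08, mem[0x06]=0x08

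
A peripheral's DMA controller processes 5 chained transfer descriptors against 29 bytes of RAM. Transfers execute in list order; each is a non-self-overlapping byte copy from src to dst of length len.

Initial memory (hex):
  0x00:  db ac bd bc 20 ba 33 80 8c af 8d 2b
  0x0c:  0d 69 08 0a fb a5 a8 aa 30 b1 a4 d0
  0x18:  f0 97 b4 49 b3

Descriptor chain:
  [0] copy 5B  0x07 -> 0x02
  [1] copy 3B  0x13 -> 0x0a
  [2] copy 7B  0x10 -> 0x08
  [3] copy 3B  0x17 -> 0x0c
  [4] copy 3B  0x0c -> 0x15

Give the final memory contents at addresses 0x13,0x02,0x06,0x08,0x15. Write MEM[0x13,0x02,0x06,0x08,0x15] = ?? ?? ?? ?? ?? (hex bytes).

#0 dst[0x02+5] := {0x80,0x8c,0xaf,0x8d,0x2b}
#1 dst[0x0a+3] := {0xaa,0x30,0xb1}
#2 dst[0x08+7] := {0xfb,0xa5,0xa8,0xaa,0x30,0xb1,0xa4}
#3 dst[0x0c+3] := {0xd0,0xf0,0x97}
#4 dst[0x15+3] := {0xd0,0xf0,0x97}
query mem[0x13]=0xaa, mem[0x02]=0x80, mem[0x06]=0x2b, mem[0x08]=0xfb, mem[0x15]=0xd0

MEM[0x13,0x02,0x06,0x08,0x15] = aa 80 2b fb d0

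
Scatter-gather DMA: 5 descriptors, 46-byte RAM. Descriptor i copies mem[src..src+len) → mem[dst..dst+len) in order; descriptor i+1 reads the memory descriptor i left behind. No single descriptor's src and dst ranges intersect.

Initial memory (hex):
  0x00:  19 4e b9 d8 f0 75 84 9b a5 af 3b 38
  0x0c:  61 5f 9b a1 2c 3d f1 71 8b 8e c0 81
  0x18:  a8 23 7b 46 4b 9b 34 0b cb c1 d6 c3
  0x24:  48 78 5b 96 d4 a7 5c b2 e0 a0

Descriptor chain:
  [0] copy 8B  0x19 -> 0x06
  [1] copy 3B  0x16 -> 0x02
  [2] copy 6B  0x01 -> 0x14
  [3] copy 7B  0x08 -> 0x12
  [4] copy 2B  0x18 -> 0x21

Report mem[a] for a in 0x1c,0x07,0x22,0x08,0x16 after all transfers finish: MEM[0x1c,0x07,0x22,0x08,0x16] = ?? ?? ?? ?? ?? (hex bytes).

D0: mem[0x06..0x0d] <- [23 7b 46 4b 9b 34 0b cb]
D1: mem[0x02..0x04] <- [c0 81 a8]
D2: mem[0x14..0x19] <- [4e c0 81 a8 75 23]
D3: mem[0x12..0x18] <- [46 4b 9b 34 0b cb 9b]
D4: mem[0x21..0x22] <- [9b 23]
query mem[0x1c]=0x4b, mem[0x07]=0x7b, mem[0x22]=0x23, mem[0x08]=0x46, mem[0x16]=0x0b

MEM[0x1c,0x07,0x22,0x08,0x16] = 4b 7b 23 46 0b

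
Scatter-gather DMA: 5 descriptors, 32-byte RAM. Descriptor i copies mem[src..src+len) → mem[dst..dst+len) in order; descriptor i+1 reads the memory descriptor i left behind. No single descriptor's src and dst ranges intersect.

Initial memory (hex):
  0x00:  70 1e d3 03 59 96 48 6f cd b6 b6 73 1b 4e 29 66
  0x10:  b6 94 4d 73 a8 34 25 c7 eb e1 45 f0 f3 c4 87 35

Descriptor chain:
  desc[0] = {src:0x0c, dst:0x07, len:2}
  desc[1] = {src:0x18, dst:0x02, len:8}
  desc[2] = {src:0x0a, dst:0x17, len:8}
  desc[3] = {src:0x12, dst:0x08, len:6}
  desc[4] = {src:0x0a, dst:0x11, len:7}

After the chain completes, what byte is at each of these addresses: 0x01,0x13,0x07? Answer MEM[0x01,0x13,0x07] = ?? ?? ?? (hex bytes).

D0: mem[0x07..0x08] <- [1b 4e]
D1: mem[0x02..0x09] <- [eb e1 45 f0 f3 c4 87 35]
D2: mem[0x17..0x1e] <- [b6 73 1b 4e 29 66 b6 94]
D3: mem[0x08..0x0d] <- [4d 73 a8 34 25 b6]
D4: mem[0x11..0x17] <- [a8 34 25 b6 29 66 b6]
query mem[0x01]=0x1e, mem[0x13]=0x25, mem[0x07]=0xc4

MEM[0x01,0x13,0x07] = 1e 25 c4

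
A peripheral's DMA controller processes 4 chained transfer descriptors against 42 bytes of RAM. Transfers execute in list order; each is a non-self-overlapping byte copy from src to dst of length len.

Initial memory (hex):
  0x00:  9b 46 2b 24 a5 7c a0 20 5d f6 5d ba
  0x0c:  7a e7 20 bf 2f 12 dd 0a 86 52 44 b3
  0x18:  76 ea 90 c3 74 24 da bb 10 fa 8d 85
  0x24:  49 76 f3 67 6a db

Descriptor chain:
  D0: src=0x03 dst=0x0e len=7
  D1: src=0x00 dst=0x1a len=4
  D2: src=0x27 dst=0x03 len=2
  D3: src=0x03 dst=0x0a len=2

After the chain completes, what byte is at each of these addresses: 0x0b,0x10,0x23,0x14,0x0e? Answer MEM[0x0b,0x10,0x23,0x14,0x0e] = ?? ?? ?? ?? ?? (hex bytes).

MEM[0x0b,0x10,0x23,0x14,0x0e] = 6a 7c 85 f6 24

  after D0: wrote 7B at 0x0e = 24a57ca0205df6
  after D1: wrote 4B at 0x1a = 9b462b24
  after D2: wrote 2B at 0x03 = 676a
  after D3: wrote 2B at 0x0a = 676a
query mem[0x0b]=0x6a, mem[0x10]=0x7c, mem[0x23]=0x85, mem[0x14]=0xf6, mem[0x0e]=0x24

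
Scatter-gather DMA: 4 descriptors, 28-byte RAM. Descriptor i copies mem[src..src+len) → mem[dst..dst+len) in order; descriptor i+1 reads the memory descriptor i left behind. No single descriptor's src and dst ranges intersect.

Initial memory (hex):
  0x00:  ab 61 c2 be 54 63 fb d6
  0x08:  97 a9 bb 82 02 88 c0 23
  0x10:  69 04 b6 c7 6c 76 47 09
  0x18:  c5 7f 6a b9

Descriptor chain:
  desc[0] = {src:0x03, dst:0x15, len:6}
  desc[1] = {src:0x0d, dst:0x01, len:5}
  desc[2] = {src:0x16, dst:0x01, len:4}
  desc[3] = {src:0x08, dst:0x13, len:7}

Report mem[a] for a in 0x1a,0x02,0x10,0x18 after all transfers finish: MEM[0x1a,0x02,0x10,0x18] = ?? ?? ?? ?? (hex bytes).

D0: mem[0x15..0x1a] <- [be 54 63 fb d6 97]
D1: mem[0x01..0x05] <- [88 c0 23 69 04]
D2: mem[0x01..0x04] <- [54 63 fb d6]
D3: mem[0x13..0x19] <- [97 a9 bb 82 02 88 c0]
query mem[0x1a]=0x97, mem[0x02]=0x63, mem[0x10]=0x69, mem[0x18]=0x88

MEM[0x1a,0x02,0x10,0x18] = 97 63 69 88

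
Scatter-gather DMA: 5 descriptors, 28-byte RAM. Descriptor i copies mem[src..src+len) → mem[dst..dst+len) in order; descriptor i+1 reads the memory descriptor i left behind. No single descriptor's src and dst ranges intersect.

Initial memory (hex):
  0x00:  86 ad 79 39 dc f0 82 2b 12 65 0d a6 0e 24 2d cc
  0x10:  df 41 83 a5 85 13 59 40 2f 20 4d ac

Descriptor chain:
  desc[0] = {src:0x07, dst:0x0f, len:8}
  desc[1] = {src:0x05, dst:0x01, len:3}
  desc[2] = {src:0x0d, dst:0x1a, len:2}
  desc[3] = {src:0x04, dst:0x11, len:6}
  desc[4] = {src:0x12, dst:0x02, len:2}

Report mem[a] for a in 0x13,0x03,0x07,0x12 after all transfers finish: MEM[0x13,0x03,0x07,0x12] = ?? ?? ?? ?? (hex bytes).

D0: mem[0x0f..0x16] <- [2b 12 65 0d a6 0e 24 2d]
D1: mem[0x01..0x03] <- [f0 82 2b]
D2: mem[0x1a..0x1b] <- [24 2d]
D3: mem[0x11..0x16] <- [dc f0 82 2b 12 65]
D4: mem[0x02..0x03] <- [f0 82]
query mem[0x13]=0x82, mem[0x03]=0x82, mem[0x07]=0x2b, mem[0x12]=0xf0

MEM[0x13,0x03,0x07,0x12] = 82 82 2b f0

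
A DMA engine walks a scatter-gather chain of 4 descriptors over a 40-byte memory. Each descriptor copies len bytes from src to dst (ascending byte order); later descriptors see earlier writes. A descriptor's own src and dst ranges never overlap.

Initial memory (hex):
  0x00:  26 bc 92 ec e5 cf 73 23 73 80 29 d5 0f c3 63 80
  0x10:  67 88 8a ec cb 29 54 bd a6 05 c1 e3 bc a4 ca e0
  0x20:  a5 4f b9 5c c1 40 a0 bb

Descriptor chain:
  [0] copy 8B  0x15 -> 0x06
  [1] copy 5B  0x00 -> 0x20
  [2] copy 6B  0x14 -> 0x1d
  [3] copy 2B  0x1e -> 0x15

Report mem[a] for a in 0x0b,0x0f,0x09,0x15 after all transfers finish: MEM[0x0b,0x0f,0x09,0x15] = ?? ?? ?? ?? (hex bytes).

D0: mem[0x06..0x0d] <- [29 54 bd a6 05 c1 e3 bc]
D1: mem[0x20..0x24] <- [26 bc 92 ec e5]
D2: mem[0x1d..0x22] <- [cb 29 54 bd a6 05]
D3: mem[0x15..0x16] <- [29 54]
query mem[0x0b]=0xc1, mem[0x0f]=0x80, mem[0x09]=0xa6, mem[0x15]=0x29

MEM[0x0b,0x0f,0x09,0x15] = c1 80 a6 29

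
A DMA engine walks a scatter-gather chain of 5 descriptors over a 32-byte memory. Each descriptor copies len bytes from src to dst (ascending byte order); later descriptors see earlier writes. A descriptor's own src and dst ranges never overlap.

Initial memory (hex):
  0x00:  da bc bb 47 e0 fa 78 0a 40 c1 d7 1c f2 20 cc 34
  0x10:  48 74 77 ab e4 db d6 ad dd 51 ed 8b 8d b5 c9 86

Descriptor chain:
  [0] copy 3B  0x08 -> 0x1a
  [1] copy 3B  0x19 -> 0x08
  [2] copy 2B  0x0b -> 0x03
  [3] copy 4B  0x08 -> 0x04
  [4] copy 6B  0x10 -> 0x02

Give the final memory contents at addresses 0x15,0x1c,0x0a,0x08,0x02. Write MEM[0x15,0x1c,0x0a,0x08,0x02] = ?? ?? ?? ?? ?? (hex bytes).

MEM[0x15,0x1c,0x0a,0x08,0x02] = db d7 c1 51 48

#0 dst[0x1a+3] := {0x40,0xc1,0xd7}
#1 dst[0x08+3] := {0x51,0x40,0xc1}
#2 dst[0x03+2] := {0x1c,0xf2}
#3 dst[0x04+4] := {0x51,0x40,0xc1,0x1c}
#4 dst[0x02+6] := {0x48,0x74,0x77,0xab,0xe4,0xdb}
query mem[0x15]=0xdb, mem[0x1c]=0xd7, mem[0x0a]=0xc1, mem[0x08]=0x51, mem[0x02]=0x48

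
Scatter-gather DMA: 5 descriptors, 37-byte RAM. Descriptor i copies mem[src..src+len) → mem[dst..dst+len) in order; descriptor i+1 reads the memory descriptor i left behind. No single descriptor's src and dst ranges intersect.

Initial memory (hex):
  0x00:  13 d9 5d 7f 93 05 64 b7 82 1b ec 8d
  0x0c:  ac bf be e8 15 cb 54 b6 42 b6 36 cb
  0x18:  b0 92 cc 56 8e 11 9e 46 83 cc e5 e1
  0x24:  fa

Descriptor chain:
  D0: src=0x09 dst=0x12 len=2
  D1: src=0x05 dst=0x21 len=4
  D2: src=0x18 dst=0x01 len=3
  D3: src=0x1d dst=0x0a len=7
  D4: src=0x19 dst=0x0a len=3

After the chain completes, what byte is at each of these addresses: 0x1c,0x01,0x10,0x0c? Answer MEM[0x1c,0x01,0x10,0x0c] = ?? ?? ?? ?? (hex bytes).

D0: mem[0x12..0x13] <- [1b ec]
D1: mem[0x21..0x24] <- [05 64 b7 82]
D2: mem[0x01..0x03] <- [b0 92 cc]
D3: mem[0x0a..0x10] <- [11 9e 46 83 05 64 b7]
D4: mem[0x0a..0x0c] <- [92 cc 56]
query mem[0x1c]=0x8e, mem[0x01]=0xb0, mem[0x10]=0xb7, mem[0x0c]=0x56

MEM[0x1c,0x01,0x10,0x0c] = 8e b0 b7 56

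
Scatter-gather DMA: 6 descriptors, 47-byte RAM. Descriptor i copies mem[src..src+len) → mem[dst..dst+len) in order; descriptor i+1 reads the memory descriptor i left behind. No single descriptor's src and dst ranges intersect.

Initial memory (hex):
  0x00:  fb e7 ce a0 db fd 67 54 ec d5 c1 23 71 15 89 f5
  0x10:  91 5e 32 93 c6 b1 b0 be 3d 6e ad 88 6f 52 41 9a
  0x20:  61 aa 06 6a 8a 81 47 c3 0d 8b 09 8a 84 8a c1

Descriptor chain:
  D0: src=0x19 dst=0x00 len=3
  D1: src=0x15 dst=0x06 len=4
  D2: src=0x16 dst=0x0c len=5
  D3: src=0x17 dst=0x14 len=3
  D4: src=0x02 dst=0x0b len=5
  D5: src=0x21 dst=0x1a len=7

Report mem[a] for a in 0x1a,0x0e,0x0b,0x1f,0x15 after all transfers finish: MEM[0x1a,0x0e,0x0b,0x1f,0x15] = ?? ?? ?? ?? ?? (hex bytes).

#0 dst[0x00+3] := {0x6e,0xad,0x88}
#1 dst[0x06+4] := {0xb1,0xb0,0xbe,0x3d}
#2 dst[0x0c+5] := {0xb0,0xbe,0x3d,0x6e,0xad}
#3 dst[0x14+3] := {0xbe,0x3d,0x6e}
#4 dst[0x0b+5] := {0x88,0xa0,0xdb,0xfd,0xb1}
#5 dst[0x1a+7] := {0xaa,0x06,0x6a,0x8a,0x81,0x47,0xc3}
query mem[0x1a]=0xaa, mem[0x0e]=0xfd, mem[0x0b]=0x88, mem[0x1f]=0x47, mem[0x15]=0x3d

MEM[0x1a,0x0e,0x0b,0x1f,0x15] = aa fd 88 47 3d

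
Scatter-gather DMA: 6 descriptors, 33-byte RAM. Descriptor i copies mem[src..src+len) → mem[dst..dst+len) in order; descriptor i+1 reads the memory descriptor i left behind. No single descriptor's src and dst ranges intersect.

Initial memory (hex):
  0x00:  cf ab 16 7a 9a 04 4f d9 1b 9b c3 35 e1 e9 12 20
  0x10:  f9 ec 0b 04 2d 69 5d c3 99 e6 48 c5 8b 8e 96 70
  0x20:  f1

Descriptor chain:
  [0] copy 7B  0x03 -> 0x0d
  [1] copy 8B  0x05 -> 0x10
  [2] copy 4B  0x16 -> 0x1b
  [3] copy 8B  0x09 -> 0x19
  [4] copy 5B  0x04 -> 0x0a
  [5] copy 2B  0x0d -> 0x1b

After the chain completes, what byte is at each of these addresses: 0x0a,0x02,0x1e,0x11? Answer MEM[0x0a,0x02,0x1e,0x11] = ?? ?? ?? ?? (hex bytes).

  after D0: wrote 7B at 0x0d = 7a9a044fd91b9b
  after D1: wrote 8B at 0x10 = 044fd91b9bc335e1
  after D2: wrote 4B at 0x1b = 35e199e6
  after D3: wrote 8B at 0x19 = 9bc335e17a9a0404
  after D4: wrote 5B at 0x0a = 9a044fd91b
  after D5: wrote 2B at 0x1b = d91b
query mem[0x0a]=0x9a, mem[0x02]=0x16, mem[0x1e]=0x9a, mem[0x11]=0x4f

MEM[0x0a,0x02,0x1e,0x11] = 9a 16 9a 4f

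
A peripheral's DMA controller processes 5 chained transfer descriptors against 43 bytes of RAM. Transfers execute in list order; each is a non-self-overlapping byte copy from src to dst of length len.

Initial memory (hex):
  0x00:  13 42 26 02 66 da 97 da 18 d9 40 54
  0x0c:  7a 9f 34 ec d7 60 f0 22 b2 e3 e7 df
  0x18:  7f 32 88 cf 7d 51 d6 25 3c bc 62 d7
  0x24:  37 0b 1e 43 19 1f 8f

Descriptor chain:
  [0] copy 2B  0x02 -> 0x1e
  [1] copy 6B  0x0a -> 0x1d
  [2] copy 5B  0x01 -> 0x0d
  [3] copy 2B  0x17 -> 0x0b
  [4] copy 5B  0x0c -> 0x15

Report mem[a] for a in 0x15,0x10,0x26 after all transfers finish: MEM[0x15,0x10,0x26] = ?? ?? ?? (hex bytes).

MEM[0x15,0x10,0x26] = 7f 66 1e

D0: mem[0x1e..0x1f] <- [26 02]
D1: mem[0x1d..0x22] <- [40 54 7a 9f 34 ec]
D2: mem[0x0d..0x11] <- [42 26 02 66 da]
D3: mem[0x0b..0x0c] <- [df 7f]
D4: mem[0x15..0x19] <- [7f 42 26 02 66]
query mem[0x15]=0x7f, mem[0x10]=0x66, mem[0x26]=0x1e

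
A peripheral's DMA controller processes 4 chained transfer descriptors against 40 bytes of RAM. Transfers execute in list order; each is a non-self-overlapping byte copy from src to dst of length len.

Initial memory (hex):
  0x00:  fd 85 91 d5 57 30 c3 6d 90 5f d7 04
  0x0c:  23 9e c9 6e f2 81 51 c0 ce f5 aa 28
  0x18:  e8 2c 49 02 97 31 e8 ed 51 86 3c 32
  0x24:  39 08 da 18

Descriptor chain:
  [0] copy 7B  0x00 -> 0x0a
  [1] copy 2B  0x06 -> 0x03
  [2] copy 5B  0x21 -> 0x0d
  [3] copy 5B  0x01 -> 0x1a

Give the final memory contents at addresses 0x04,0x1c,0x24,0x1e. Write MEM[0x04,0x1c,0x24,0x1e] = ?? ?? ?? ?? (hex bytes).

MEM[0x04,0x1c,0x24,0x1e] = 6d c3 39 30

#0 dst[0x0a+7] := {0xfd,0x85,0x91,0xd5,0x57,0x30,0xc3}
#1 dst[0x03+2] := {0xc3,0x6d}
#2 dst[0x0d+5] := {0x86,0x3c,0x32,0x39,0x08}
#3 dst[0x1a+5] := {0x85,0x91,0xc3,0x6d,0x30}
query mem[0x04]=0x6d, mem[0x1c]=0xc3, mem[0x24]=0x39, mem[0x1e]=0x30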